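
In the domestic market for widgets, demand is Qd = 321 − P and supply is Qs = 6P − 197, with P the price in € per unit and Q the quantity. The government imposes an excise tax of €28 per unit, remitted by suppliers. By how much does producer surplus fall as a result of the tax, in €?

Producer surplus falls by €940.

Without the tax, 321 − P = 6P − 197 gives 7P = 518, so P* = €74 and Q* = 247.
With the tax collected from suppliers, supply shifts: Qs = 6(P − 28) − 197.
Solving gives Q = 223 with consumers paying €98 and suppliers receiving €70 (the €28 wedge).
ΔPS is the trapezoid between Q = 223 and Q = 247 of height €4: ½ · (247 + 223) · 4 = €940.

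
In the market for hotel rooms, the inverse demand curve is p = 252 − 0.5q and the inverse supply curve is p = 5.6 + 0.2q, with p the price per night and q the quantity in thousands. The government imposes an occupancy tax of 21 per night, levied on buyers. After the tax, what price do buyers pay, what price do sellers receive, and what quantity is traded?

Buyers pay 91; sellers receive 70; quantity = 322.

Inverting to q(p) form: qd = 504 − 2p; qs = 5p − 28.
Before the tax: set 504 − 2p = 5p − 28 → p* = 76, q* = 352.
With the tax collected from buyers, demand (in seller-price terms) shifts: qd = 504 − 2(p + 21).
Solving gives q = 322 with buyers paying 91 and sellers receiving 70 (the 21 wedge).
The less price-elastic side of the market bears the larger share of a per-unit tax.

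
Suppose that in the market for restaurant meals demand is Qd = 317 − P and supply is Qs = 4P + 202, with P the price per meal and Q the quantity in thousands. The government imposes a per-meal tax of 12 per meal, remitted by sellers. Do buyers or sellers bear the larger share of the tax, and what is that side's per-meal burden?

Without the tax, 317 − P = 4P + 202 gives 5P = 115, so P* = 23 and Q* = 294.
With the tax collected from sellers, supply shifts: Qs = 4(P − 12) + 202.
Solving gives Q = 284.4 with buyers paying 32.6 and sellers receiving 20.6 (the 12 wedge).
Per-meal burden: buyers 9.6, sellers 2.4.
Buyers take the larger share because demand is less price-elastic here (demand slope 1 vs supply slope 4).
The less price-elastic side of the market bears the larger share of a per-unit tax.

Buyers bear the larger share: 9.6 per meal.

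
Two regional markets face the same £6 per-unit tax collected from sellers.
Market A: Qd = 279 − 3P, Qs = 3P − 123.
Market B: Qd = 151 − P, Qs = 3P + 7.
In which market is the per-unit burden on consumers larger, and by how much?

Market A: pre-tax P* = £67, Q* = 78; post-tax Q = 69; per-unit burden on consumers = £3.
Market B: pre-tax P* = £36, Q* = 115; post-tax Q = 110.5; per-unit burden on consumers = £4.5.
Difference: £3 vs £4.5 → market B is larger by £1.5.

Market B, by £1.5.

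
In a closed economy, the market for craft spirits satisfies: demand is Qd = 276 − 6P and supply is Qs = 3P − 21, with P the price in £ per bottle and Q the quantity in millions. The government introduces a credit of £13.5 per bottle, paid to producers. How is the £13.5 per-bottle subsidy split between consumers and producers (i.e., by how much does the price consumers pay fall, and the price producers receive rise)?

Before the subsidy: set 276 − 6P = 3P − 21 → P* = £33, Q* = 78.
With a per-unit subsidy paid to producers, each receives P + 13.5 per unit sold, so supply becomes Qs = 3(P + 13.5) − 21.
Solving gives Q = 105 with consumers paying £28.5 and producers receiving £42 (the £13.5 wedge).
Gain to consumers: £4.5; to producers: £9. (They sum to £13.5.)

Consumers gain £4.5 per bottle; producers gain £9 per bottle.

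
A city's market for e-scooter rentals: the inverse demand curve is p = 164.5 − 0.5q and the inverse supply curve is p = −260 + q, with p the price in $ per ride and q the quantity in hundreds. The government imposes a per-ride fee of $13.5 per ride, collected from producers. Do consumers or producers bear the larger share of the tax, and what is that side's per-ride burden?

Producers bear the larger share: $9 per ride.

Inverting to q(p) form: qd = 329 − 2p; qs = p + 260.
Before the tax: set 329 − 2p = p + 260 → p* = $23, q* = 283.
With the tax collected from producers, supply shifts: qs = (p − 13.5) + 260.
Solving gives q = 274 with consumers paying $27.5 and producers receiving $14 (the $13.5 wedge).
Per-ride burden: consumers $4.5, producers $9.
Producers take the larger share because supply is less price-elastic here (demand slope 2 vs supply slope 1).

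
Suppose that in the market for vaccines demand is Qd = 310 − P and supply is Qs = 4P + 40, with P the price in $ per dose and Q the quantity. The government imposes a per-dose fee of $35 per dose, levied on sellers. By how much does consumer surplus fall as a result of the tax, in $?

Without the tax, 310 − P = 4P + 40 gives 5P = 270, so P* = $54 and Q* = 256.
With the tax collected from sellers, supply shifts: Qs = 4(P − 35) + 40.
Solving gives Q = 228 with consumers paying $82 and sellers receiving $47 (the $35 wedge).
ΔCS is the trapezoid between Q = 228 and Q = 256 of height $28: ½ · (256 + 228) · 28 = $6776.

Consumer surplus falls by $6776.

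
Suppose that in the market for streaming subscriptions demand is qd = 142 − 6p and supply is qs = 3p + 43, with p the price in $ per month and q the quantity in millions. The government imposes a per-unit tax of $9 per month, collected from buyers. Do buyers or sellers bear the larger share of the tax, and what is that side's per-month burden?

Before the tax: set 142 − 6p = 3p + 43 → p* = $11, q* = 76.
With the tax collected from buyers, demand (in seller-price terms) shifts: qd = 142 − 6(p + 9).
New equilibrium: buyers pay $14, sellers receive $5, q = 58. (Wedge: pb − ps = 9.)
Per-month burden: buyers $3, sellers $6.
Sellers take the larger share because supply is less price-elastic here (demand slope 6 vs supply slope 3).
The less price-elastic side of the market bears the larger share of a per-unit tax.

Sellers bear the larger share: $6 per month.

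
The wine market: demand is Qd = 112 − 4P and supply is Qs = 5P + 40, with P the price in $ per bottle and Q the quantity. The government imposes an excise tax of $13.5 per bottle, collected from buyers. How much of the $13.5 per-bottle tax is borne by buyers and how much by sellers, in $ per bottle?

Buyers bear $7.5 per bottle; sellers bear $6 per bottle.

Before the tax: set 112 − 4P = 5P + 40 → P* = $8, Q* = 80.
With the tax collected from buyers, demand (in seller-price terms) shifts: Qd = 112 − 4(P + 13.5).
Solving gives Q = 50 with buyers paying $15.5 and sellers receiving $2 (the $13.5 wedge).
Burden on buyers: $7.5; on sellers: $6. (They sum to $13.5.)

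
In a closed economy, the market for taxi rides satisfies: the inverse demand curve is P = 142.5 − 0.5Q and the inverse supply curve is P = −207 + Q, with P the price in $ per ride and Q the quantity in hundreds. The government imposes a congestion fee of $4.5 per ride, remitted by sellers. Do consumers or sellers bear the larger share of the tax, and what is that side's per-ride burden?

Sellers bear the larger share: $3 per ride.

Inverting to Q(P) form: Qd = 285 − 2P; Qs = P + 207.
Before the tax: set 285 − 2P = P + 207 → P* = $26, Q* = 233.
With the tax collected from sellers, supply shifts: Qs = (P − 4.5) + 207.
Solving gives Q = 230 with consumers paying $27.5 and sellers receiving $23 (the $4.5 wedge).
Per-ride burden: consumers $1.5, sellers $3.
Sellers take the larger share because supply is less price-elastic here (demand slope 2 vs supply slope 1).
The less price-elastic side of the market bears the larger share of a per-unit tax.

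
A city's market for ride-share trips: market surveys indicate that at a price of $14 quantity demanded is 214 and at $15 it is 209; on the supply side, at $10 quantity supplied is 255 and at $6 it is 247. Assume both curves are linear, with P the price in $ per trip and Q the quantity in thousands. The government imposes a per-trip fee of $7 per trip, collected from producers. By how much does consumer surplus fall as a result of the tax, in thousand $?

Consumer surplus falls by $488 thousand.

Demand slope: (209 − 214)/(15 − 14) = -5, so Qd = 284 − 5P.
Supply slope: (247 − 255)/(6 − 10) = 2, so Qs = 2P + 235.
Without the tax, 284 − 5P = 2P + 235 gives 7P = 49, so P* = $7 and Q* = 249.
With the tax collected from producers, supply shifts: Qs = 2(P − 7) + 235.
New equilibrium: consumers pay $9, producers receive $2, Q = 239. (Wedge: Pb − Ps = 7.)
ΔCS is the trapezoid between Q = 239 and Q = 249 of height $2: ½ · (249 + 239) · 2 = $488.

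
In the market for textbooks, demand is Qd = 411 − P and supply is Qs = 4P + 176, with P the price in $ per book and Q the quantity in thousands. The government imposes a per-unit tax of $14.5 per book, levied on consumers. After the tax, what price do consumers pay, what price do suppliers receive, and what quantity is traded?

Consumers pay $58.6; suppliers receive $44.1; quantity = 352.4.

Before the tax: set 411 − P = 4P + 176 → P* = $47, Q* = 364.
With the tax collected from consumers, demand (in seller-price terms) shifts: Qd = 411 − (P + 14.5).
New equilibrium: consumers pay $58.6, suppliers receive $44.1, Q = 352.4. (Wedge: Pb − Ps = 14.5.)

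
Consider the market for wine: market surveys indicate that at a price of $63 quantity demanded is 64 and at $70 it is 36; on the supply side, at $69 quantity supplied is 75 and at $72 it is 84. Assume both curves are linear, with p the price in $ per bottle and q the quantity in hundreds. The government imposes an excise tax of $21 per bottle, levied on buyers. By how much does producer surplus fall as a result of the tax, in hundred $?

Demand slope: (36 − 64)/(70 − 63) = -4, so qd = 316 − 4p.
Supply slope: (84 − 75)/(72 − 69) = 3, so qs = 3p − 132.
Without the tax, 316 − 4p = 3p − 132 gives 7p = 448, so p* = $64 and q* = 60.
With the tax collected from buyers, demand (in seller-price terms) shifts: qd = 316 − 4(p + 21).
Solving gives q = 24 with buyers paying $73 and sellers receiving $52 (the $21 wedge).
ΔPS is the trapezoid between Q = 24 and Q = 60 of height $12: ½ · (60 + 24) · 12 = $504.

Producer surplus falls by $504 hundred.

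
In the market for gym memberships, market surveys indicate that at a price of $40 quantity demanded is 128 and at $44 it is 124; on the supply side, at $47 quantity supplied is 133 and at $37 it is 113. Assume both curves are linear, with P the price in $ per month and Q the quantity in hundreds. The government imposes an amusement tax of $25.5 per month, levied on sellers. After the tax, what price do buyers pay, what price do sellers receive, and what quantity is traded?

Buyers pay $60; sellers receive $34.5; quantity = 108.

Demand slope: (124 − 128)/(44 − 40) = -1, so Qd = 168 − P.
Supply slope: (113 − 133)/(37 − 47) = 2, so Qs = 2P + 39.
Before the tax: set 168 − P = 2P + 39 → P* = $43, Q* = 125.
With the tax collected from sellers, supply shifts: Qs = 2(P − 25.5) + 39.
New equilibrium: buyers pay $60, sellers receive $34.5, Q = 108. (Wedge: Pb − Ps = 25.5.)
The less price-elastic side of the market bears the larger share of a per-unit tax.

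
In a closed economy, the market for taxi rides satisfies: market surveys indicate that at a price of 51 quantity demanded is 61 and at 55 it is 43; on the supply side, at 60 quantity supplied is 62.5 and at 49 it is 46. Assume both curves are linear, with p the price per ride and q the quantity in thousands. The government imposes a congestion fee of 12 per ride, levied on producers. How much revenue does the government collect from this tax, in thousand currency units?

Tax revenue = 462 thousand.

Demand slope: (43 − 61)/(55 − 51) = -4.5, so qd = 290.5 − 4.5p.
Supply slope: (46 − 62.5)/(49 − 60) = 1.5, so qs = 1.5p − 27.5.
Without the tax, 290.5 − 4.5p = 1.5p − 27.5 gives 6p = 318, so p* = 53 and q* = 52.
With the tax collected from producers, supply shifts: qs = 1.5(p − 12) − 27.5.
Solving gives q = 38.5 with buyers paying 56 and producers receiving 44 (the 12 wedge).
Revenue = t · Q = 12 · 38.5 = 462.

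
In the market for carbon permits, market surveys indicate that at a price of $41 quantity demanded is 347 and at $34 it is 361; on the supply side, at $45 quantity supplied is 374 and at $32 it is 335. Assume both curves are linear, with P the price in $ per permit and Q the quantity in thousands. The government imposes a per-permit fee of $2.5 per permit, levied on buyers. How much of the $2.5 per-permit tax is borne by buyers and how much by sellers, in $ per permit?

Buyers bear $1.5 per permit; sellers bear $1 per permit.

Demand slope: (361 − 347)/(34 − 41) = -2, so Qd = 429 − 2P.
Supply slope: (335 − 374)/(32 − 45) = 3, so Qs = 3P + 239.
Without the tax, 429 − 2P = 3P + 239 gives 5P = 190, so P* = $38 and Q* = 353.
With the tax collected from buyers, demand (in seller-price terms) shifts: Qd = 429 − 2(P + 2.5).
Solving gives Q = 350 with buyers paying $39.5 and sellers receiving $37 (the $2.5 wedge).
Burden on buyers: $1.5; on sellers: $1. (They sum to $2.5.)
The less price-elastic side of the market bears the larger share of a per-unit tax.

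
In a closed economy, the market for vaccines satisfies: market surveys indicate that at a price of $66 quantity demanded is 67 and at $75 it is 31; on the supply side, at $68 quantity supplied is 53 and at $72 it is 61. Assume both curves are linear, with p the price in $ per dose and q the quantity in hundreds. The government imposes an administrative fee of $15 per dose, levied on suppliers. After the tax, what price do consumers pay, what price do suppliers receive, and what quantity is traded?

Demand slope: (31 − 67)/(75 − 66) = -4, so qd = 331 − 4p.
Supply slope: (61 − 53)/(72 − 68) = 2, so qs = 2p − 83.
Without the tax, 331 − 4p = 2p − 83 gives 6p = 414, so p* = $69 and q* = 55.
With the tax collected from suppliers, supply shifts: qs = 2(p − 15) − 83.
Solving gives q = 35 with consumers paying $74 and suppliers receiving $59 (the $15 wedge).
The less price-elastic side of the market bears the larger share of a per-unit tax.

Consumers pay $74; suppliers receive $59; quantity = 35.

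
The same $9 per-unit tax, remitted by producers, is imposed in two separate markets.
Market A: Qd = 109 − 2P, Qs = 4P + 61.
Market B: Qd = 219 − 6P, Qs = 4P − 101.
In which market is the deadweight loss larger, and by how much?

Market A: pre-tax P* = $8, Q* = 93; post-tax Q = 81; deadweight loss = $54.
Market B: pre-tax P* = $32, Q* = 27; post-tax Q = 5.4; deadweight loss = $97.2.
Difference: $54 vs $97.2 → market B is larger by $43.2.

Market B, by $43.2.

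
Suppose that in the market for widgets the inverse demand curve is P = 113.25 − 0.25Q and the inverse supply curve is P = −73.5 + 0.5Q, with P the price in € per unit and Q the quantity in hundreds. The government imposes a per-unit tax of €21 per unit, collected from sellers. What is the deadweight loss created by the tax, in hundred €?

Deadweight loss = €294 hundred.

Inverting to Q(P) form: Qd = 453 − 4P; Qs = 2P + 147.
Before the tax: set 453 − 4P = 2P + 147 → P* = €51, Q* = 249.
With the tax collected from sellers, supply shifts: Qs = 2(P − 21) + 147.
New equilibrium: buyers pay €58, sellers receive €37, Q = 221. (Wedge: Pb − Ps = 21.)
Quantity falls by |ΔQ| = |249 − 221| = 28.
DWL = ½ · t · |ΔQ| = ½ · 21 · 28 = €294.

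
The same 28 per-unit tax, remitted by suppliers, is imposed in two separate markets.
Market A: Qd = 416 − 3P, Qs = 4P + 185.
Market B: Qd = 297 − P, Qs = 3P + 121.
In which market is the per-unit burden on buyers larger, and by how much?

Market A: pre-tax P* = 33, Q* = 317; post-tax Q = 269; per-unit burden on buyers = 16.
Market B: pre-tax P* = 44, Q* = 253; post-tax Q = 232; per-unit burden on buyers = 21.
Difference: 16 vs 21 → market B is larger by 5.

Market B, by 5.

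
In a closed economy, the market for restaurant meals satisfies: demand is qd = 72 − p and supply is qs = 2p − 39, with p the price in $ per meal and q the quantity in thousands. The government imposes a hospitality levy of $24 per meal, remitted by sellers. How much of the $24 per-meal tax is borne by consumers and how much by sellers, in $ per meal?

Before the tax: set 72 − p = 2p − 39 → p* = $37, q* = 35.
With the tax collected from sellers, supply shifts: qs = 2(p − 24) − 39.
Solving gives q = 19 with consumers paying $53 and sellers receiving $29 (the $24 wedge).
Burden on consumers: $16; on sellers: $8. (They sum to $24.)
The less price-elastic side of the market bears the larger share of a per-unit tax.

Consumers bear $16 per meal; sellers bear $8 per meal.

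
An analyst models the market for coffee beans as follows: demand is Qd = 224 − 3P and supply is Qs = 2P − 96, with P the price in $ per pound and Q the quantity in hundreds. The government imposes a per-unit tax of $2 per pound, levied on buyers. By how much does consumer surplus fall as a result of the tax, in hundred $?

Consumer surplus falls by $24.64 hundred.

Without the tax, 224 − 3P = 2P − 96 gives 5P = 320, so P* = $64 and Q* = 32.
With the tax collected from buyers, demand (in seller-price terms) shifts: Qd = 224 − 3(P + 2).
New equilibrium: buyers pay $64.8, suppliers receive $62.8, Q = 29.6. (Wedge: Pb − Ps = 2.)
ΔCS is the trapezoid between Q = 29.6 and Q = 32 of height $0.8: ½ · (32 + 29.6) · 0.8 = $24.64.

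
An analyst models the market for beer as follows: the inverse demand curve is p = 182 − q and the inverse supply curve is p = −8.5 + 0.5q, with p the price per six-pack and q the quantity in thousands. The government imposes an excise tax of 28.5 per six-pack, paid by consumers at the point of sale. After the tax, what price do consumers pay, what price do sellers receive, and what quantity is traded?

Consumers pay 74; sellers receive 45.5; quantity = 108.

Rewrite in direct form: qd = 182 − p and qs = 2p + 17.
Without the tax, 182 − p = 2p + 17 gives 3p = 165, so p* = 55 and q* = 127.
With the tax collected from consumers, demand (in seller-price terms) shifts: qd = 182 − (p + 28.5).
New equilibrium: consumers pay 74, sellers receive 45.5, q = 108. (Wedge: pb − ps = 28.5.)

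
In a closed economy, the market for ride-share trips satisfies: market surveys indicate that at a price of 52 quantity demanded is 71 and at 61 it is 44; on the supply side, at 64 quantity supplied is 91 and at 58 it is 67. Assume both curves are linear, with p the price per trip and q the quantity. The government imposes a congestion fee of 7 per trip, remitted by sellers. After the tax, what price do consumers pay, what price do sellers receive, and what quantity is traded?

Consumers pay 60; sellers receive 53; quantity = 47.

Demand slope: (44 − 71)/(61 − 52) = -3, so qd = 227 − 3p.
Supply slope: (67 − 91)/(58 − 64) = 4, so qs = 4p − 165.
Before the tax: set 227 − 3p = 4p − 165 → p* = 56, q* = 59.
With the tax collected from sellers, supply shifts: qs = 4(p − 7) − 165.
Solving gives q = 47 with consumers paying 60 and sellers receiving 53 (the 7 wedge).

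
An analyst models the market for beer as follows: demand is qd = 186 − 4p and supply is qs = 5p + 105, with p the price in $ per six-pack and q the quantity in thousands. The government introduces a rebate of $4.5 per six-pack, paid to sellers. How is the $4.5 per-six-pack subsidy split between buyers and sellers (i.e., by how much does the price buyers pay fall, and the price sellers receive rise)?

Buyers gain $2.5 per six-pack; sellers gain $2 per six-pack.

Without the subsidy, 186 − 4p = 5p + 105 gives 9p = 81, so p* = $9 and q* = 150.
With a per-unit subsidy paid to sellers, each receives p + 4.5 per unit sold, so supply becomes qs = 5(p + 4.5) + 105.
Solving gives q = 160 with buyers paying $6.5 and sellers receiving $11 (the $4.5 wedge).
Gain to buyers: $2.5; to sellers: $2. (They sum to $4.5.)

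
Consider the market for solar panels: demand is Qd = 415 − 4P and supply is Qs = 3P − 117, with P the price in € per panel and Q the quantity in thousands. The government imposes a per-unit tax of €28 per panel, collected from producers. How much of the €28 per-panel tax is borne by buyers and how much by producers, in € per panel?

Without the tax, 415 − 4P = 3P − 117 gives 7P = 532, so P* = €76 and Q* = 111.
With the tax collected from producers, supply shifts: Qs = 3(P − 28) − 117.
New equilibrium: buyers pay €88, producers receive €60, Q = 63. (Wedge: Pb − Ps = 28.)
Burden on buyers: €12; on producers: €16. (They sum to €28.)
The less price-elastic side of the market bears the larger share of a per-unit tax.

Buyers bear €12 per panel; producers bear €16 per panel.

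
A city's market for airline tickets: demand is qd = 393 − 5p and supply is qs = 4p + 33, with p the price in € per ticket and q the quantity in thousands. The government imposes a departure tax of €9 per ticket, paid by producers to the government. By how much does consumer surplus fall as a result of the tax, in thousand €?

Before the tax: set 393 − 5p = 4p + 33 → p* = €40, q* = 193.
With the tax collected from producers, supply shifts: qs = 4(p − 9) + 33.
New equilibrium: consumers pay €44, producers receive €35, q = 173. (Wedge: pb − ps = 9.)
ΔCS is the trapezoid between Q = 173 and Q = 193 of height €4: ½ · (193 + 173) · 4 = €732.

Consumer surplus falls by €732 thousand.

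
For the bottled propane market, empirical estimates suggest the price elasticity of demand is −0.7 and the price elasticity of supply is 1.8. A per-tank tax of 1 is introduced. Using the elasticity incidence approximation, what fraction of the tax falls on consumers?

Consumers' share ≈ 0.72.

Incidence ratio: consumers' share ≈ εs / (εs + |εd|) = 1.8 / (1.8 + 0.7) = 0.72.
Supply is the more elastic side, so consumers bear the larger share.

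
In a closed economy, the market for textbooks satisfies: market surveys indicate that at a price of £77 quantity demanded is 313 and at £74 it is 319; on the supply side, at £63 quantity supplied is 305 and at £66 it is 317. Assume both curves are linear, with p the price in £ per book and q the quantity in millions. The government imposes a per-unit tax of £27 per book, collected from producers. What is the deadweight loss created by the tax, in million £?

Deadweight loss = £486 million.

Demand slope: (319 − 313)/(74 − 77) = -2, so qd = 467 − 2p.
Supply slope: (317 − 305)/(66 − 63) = 4, so qs = 4p + 53.
Without the tax, 467 − 2p = 4p + 53 gives 6p = 414, so p* = £69 and q* = 329.
With the tax collected from producers, supply shifts: qs = 4(p − 27) + 53.
Solving gives q = 293 with consumers paying £87 and producers receiving £60 (the £27 wedge).
Quantity falls by |ΔQ| = |329 − 293| = 36.
DWL = ½ · t · |ΔQ| = ½ · 27 · 36 = £486.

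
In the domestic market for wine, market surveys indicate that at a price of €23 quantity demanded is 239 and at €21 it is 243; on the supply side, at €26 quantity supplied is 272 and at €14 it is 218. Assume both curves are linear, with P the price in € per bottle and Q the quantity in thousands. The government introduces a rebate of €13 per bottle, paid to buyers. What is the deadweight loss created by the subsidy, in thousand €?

Deadweight loss = €117 thousand.

Demand slope: (243 − 239)/(21 − 23) = -2, so Qd = 285 − 2P.
Supply slope: (218 − 272)/(14 − 26) = 4.5, so Qs = 4.5P + 155.
Without the subsidy, 285 − 2P = 4.5P + 155 gives 6.5P = 130, so P* = €20 and Q* = 245.
With a per-unit subsidy paid to buyers, each effectively pays P − 13, so demand becomes Qd = 285 − 2(P − 13).
Solving gives Q = 263 with buyers paying €11 and producers receiving €24 (the €13 wedge).
Quantity rises by |ΔQ| = |245 − 263| = 18.
DWL = ½ · t · |ΔQ| = ½ · 13 · 18 = €117.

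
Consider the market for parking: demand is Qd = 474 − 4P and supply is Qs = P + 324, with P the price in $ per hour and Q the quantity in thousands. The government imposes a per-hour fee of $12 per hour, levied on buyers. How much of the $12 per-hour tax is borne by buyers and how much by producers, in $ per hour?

Before the tax: set 474 − 4P = P + 324 → P* = $30, Q* = 354.
With the tax collected from buyers, demand (in seller-price terms) shifts: Qd = 474 − 4(P + 12).
Solving gives Q = 344.4 with buyers paying $32.4 and producers receiving $20.4 (the $12 wedge).
Burden on buyers: $2.4; on producers: $9.6. (They sum to $12.)

Buyers bear $2.4 per hour; producers bear $9.6 per hour.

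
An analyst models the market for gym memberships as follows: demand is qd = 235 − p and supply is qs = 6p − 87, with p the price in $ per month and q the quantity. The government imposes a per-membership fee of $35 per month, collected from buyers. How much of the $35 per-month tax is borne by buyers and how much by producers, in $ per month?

Buyers bear $30 per month; producers bear $5 per month.

Before the tax: set 235 − p = 6p − 87 → p* = $46, q* = 189.
With the tax collected from buyers, demand (in seller-price terms) shifts: qd = 235 − (p + 35).
New equilibrium: buyers pay $76, producers receive $41, q = 159. (Wedge: pb − ps = 35.)
Burden on buyers: $30; on producers: $5. (They sum to $35.)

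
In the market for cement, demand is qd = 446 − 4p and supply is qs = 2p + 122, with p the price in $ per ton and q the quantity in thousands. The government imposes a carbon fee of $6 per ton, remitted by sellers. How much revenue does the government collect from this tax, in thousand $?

Before the tax: set 446 − 4p = 2p + 122 → p* = $54, q* = 230.
With the tax collected from sellers, supply shifts: qs = 2(p − 6) + 122.
New equilibrium: consumers pay $56, sellers receive $50, q = 222. (Wedge: pb − ps = 6.)
Revenue = t · Q = 6 · 222 = $1332.

Tax revenue = $1332 thousand.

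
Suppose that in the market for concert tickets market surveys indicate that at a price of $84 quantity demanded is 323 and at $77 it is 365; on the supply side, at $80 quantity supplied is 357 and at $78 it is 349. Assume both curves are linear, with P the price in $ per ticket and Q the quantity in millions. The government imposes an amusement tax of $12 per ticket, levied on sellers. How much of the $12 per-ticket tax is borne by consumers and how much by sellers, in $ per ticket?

Consumers bear $4.8 per ticket; sellers bear $7.2 per ticket.

Demand slope: (365 − 323)/(77 − 84) = -6, so Qd = 827 − 6P.
Supply slope: (349 − 357)/(78 − 80) = 4, so Qs = 4P + 37.
Before the tax: set 827 − 6P = 4P + 37 → P* = $79, Q* = 353.
With the tax collected from sellers, supply shifts: Qs = 4(P − 12) + 37.
New equilibrium: consumers pay $83.8, sellers receive $71.8, Q = 324.2. (Wedge: Pb − Ps = 12.)
Burden on consumers: $4.8; on sellers: $7.2. (They sum to $12.)
The less price-elastic side of the market bears the larger share of a per-unit tax.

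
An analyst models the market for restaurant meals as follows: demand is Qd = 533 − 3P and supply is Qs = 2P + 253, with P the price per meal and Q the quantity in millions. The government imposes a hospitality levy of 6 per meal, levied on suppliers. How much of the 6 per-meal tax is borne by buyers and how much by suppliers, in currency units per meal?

Buyers bear 2.4 per meal; suppliers bear 3.6 per meal.

Without the tax, 533 − 3P = 2P + 253 gives 5P = 280, so P* = 56 and Q* = 365.
With the tax collected from suppliers, supply shifts: Qs = 2(P − 6) + 253.
New equilibrium: buyers pay 58.4, suppliers receive 52.4, Q = 357.8. (Wedge: Pb − Ps = 6.)
Burden on buyers: 2.4; on suppliers: 3.6. (They sum to 6.)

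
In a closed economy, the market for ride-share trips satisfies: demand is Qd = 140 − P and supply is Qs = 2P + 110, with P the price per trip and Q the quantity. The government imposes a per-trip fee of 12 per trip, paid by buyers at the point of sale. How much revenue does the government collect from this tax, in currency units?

Before the tax: set 140 − P = 2P + 110 → P* = 10, Q* = 130.
With the tax collected from buyers, demand (in seller-price terms) shifts: Qd = 140 − (P + 12).
New equilibrium: buyers pay 18, suppliers receive 6, Q = 122. (Wedge: Pb − Ps = 12.)
Revenue = t · Q = 12 · 122 = 1464.

Tax revenue = 1464.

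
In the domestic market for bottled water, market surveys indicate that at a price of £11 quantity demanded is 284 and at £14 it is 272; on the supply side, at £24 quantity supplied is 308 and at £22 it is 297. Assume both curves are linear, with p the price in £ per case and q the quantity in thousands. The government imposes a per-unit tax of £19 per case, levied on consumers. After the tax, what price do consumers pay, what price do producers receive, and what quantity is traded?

Demand slope: (272 − 284)/(14 − 11) = -4, so qd = 328 − 4p.
Supply slope: (297 − 308)/(22 − 24) = 5.5, so qs = 5.5p + 176.
Without the tax, 328 − 4p = 5.5p + 176 gives 9.5p = 152, so p* = £16 and q* = 264.
With the tax collected from consumers, demand (in seller-price terms) shifts: qd = 328 − 4(p + 19).
Solving gives q = 220 with consumers paying £27 and producers receiving £8 (the £19 wedge).

Consumers pay £27; producers receive £8; quantity = 220.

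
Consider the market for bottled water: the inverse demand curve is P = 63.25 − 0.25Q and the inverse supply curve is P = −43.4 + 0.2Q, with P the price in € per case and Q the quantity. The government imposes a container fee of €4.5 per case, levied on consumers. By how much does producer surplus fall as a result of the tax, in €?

Producer surplus falls by €464.

Rewrite in direct form: Qd = 253 − 4P and Qs = 5P + 217.
Before the tax: set 253 − 4P = 5P + 217 → P* = €4, Q* = 237.
With the tax collected from consumers, demand (in seller-price terms) shifts: Qd = 253 − 4(P + 4.5).
Solving gives Q = 227 with consumers paying €6.5 and suppliers receiving €2 (the €4.5 wedge).
ΔPS is the trapezoid between Q = 227 and Q = 237 of height €2: ½ · (237 + 227) · 2 = €464.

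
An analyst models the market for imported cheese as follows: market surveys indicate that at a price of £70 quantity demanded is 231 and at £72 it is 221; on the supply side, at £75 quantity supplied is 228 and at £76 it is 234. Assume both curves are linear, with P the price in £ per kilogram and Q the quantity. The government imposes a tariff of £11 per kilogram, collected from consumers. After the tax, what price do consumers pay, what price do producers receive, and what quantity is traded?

Consumers pay £79; producers receive £68; quantity = 186.

Demand slope: (221 − 231)/(72 − 70) = -5, so Qd = 581 − 5P.
Supply slope: (234 − 228)/(76 − 75) = 6, so Qs = 6P − 222.
Without the tax, 581 − 5P = 6P − 222 gives 11P = 803, so P* = £73 and Q* = 216.
With the tax collected from consumers, demand (in seller-price terms) shifts: Qd = 581 − 5(P + 11).
New equilibrium: consumers pay £79, producers receive £68, Q = 186. (Wedge: Pb − Ps = 11.)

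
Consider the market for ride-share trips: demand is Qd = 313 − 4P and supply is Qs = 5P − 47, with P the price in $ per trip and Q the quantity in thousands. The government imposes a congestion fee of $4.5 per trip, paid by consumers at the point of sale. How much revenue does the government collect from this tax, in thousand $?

Before the tax: set 313 − 4P = 5P − 47 → P* = $40, Q* = 153.
With the tax collected from consumers, demand (in seller-price terms) shifts: Qd = 313 − 4(P + 4.5).
New equilibrium: consumers pay $42.5, suppliers receive $38, Q = 143. (Wedge: Pb − Ps = 4.5.)
Revenue = t · Q = 4.5 · 143 = $643.5.

Tax revenue = $643.5 thousand.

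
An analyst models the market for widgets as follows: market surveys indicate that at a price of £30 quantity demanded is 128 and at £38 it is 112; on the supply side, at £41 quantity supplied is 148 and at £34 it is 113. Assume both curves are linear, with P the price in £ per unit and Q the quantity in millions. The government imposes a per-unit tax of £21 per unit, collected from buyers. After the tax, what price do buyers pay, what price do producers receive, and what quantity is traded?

Demand slope: (112 − 128)/(38 − 30) = -2, so Qd = 188 − 2P.
Supply slope: (113 − 148)/(34 − 41) = 5, so Qs = 5P − 57.
Before the tax: set 188 − 2P = 5P − 57 → P* = £35, Q* = 118.
With the tax collected from buyers, demand (in seller-price terms) shifts: Qd = 188 − 2(P + 21).
Solving gives Q = 88 with buyers paying £50 and producers receiving £29 (the £21 wedge).
The less price-elastic side of the market bears the larger share of a per-unit tax.

Buyers pay £50; producers receive £29; quantity = 88.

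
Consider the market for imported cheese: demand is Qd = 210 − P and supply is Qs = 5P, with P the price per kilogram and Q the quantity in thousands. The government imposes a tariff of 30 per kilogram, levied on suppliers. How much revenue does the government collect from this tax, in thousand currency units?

Tax revenue = 4500 thousand.

Before the tax: set 210 − P = 5P → P* = 35, Q* = 175.
With the tax collected from suppliers, supply shifts: Qs = 5(P − 30).
Solving gives Q = 150 with buyers paying 60 and suppliers receiving 30 (the 30 wedge).
Revenue = t · Q = 30 · 150 = 4500.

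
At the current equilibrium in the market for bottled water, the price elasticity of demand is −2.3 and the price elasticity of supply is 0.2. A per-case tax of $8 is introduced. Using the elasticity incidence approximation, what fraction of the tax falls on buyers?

Buyers' share ≈ 0.08.

Incidence ratio: buyers' share ≈ εs / (εs + |εd|) = 0.2 / (0.2 + 2.3) = 0.08.
Supply is the less elastic side, so buyers bear the smaller share.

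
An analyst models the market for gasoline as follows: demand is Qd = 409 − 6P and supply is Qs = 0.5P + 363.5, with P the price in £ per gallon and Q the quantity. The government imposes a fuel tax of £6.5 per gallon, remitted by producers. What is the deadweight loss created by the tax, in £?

Without the tax, 409 − 6P = 0.5P + 363.5 gives 6.5P = 45.5, so P* = £7 and Q* = 367.
With the tax collected from producers, supply shifts: Qs = 0.5(P − 6.5) + 363.5.
New equilibrium: buyers pay £7.5, producers receive £1, Q = 364. (Wedge: Pb − Ps = 6.5.)
Quantity falls by |ΔQ| = |367 − 364| = 3.
DWL = ½ · t · |ΔQ| = ½ · 6.5 · 3 = £9.75.

Deadweight loss = £9.75.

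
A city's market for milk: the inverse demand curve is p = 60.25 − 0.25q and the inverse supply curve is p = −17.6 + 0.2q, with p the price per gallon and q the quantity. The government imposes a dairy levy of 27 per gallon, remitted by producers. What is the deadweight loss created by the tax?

Rewrite in direct form: qd = 241 − 4p and qs = 5p + 88.
Before the tax: set 241 − 4p = 5p + 88 → p* = 17, q* = 173.
With the tax collected from producers, supply shifts: qs = 5(p − 27) + 88.
Solving gives q = 113 with consumers paying 32 and producers receiving 5 (the 27 wedge).
Quantity falls by |ΔQ| = |173 − 113| = 60.
DWL = ½ · t · |ΔQ| = ½ · 27 · 60 = 810.

Deadweight loss = 810.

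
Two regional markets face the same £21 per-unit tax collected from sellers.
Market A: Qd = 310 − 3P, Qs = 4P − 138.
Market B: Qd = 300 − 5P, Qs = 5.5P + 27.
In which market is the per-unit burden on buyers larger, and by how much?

Market A, by £1.

Market A: pre-tax P* = £64, Q* = 118; post-tax Q = 82; per-unit burden on buyers = £12.
Market B: pre-tax P* = £26, Q* = 170; post-tax Q = 115; per-unit burden on buyers = £11.
Difference: £12 vs £11 → market A is larger by £1.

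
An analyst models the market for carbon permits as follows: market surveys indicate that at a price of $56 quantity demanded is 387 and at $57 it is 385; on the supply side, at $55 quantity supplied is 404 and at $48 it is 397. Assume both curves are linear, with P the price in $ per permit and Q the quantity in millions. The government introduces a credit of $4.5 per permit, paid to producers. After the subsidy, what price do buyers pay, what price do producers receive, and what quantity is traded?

Buyers pay $48.5; producers receive $53; quantity = 402.

Demand slope: (385 − 387)/(57 − 56) = -2, so Qd = 499 − 2P.
Supply slope: (397 − 404)/(48 − 55) = 1, so Qs = P + 349.
Without the subsidy, 499 − 2P = P + 349 gives 3P = 150, so P* = $50 and Q* = 399.
With a per-unit subsidy paid to producers, each receives P + 4.5 per unit sold, so supply becomes Qs = (P + 4.5) + 349.
Solving gives Q = 402 with buyers paying $48.5 and producers receiving $53 (the $4.5 wedge).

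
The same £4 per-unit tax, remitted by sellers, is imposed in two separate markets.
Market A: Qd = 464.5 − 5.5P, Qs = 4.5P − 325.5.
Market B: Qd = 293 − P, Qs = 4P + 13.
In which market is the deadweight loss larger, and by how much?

Market A, by £13.4.

Market A: pre-tax P* = £79, Q* = 30; post-tax Q = 20.1; deadweight loss = £19.8.
Market B: pre-tax P* = £56, Q* = 237; post-tax Q = 233.8; deadweight loss = £6.4.
Difference: £19.8 vs £6.4 → market A is larger by £13.4.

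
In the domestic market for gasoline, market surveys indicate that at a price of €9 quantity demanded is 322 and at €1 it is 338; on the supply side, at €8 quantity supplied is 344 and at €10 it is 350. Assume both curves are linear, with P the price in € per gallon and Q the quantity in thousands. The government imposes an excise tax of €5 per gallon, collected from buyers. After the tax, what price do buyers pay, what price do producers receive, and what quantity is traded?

Demand slope: (338 − 322)/(1 − 9) = -2, so Qd = 340 − 2P.
Supply slope: (350 − 344)/(10 − 8) = 3, so Qs = 3P + 320.
Without the tax, 340 − 2P = 3P + 320 gives 5P = 20, so P* = €4 and Q* = 332.
With the tax collected from buyers, demand (in seller-price terms) shifts: Qd = 340 − 2(P + 5).
New equilibrium: buyers pay €7, producers receive €2, Q = 326. (Wedge: Pb − Ps = 5.)

Buyers pay €7; producers receive €2; quantity = 326.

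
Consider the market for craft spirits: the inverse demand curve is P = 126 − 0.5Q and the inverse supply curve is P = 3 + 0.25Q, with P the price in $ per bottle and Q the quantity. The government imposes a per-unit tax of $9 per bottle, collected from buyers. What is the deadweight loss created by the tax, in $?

Deadweight loss = $54.

Rewrite in direct form: Qd = 252 − 2P and Qs = 4P − 12.
Without the tax, 252 − 2P = 4P − 12 gives 6P = 264, so P* = $44 and Q* = 164.
With the tax collected from buyers, demand (in seller-price terms) shifts: Qd = 252 − 2(P + 9).
Solving gives Q = 152 with buyers paying $50 and producers receiving $41 (the $9 wedge).
Quantity falls by |ΔQ| = |164 − 152| = 12.
DWL = ½ · t · |ΔQ| = ½ · 9 · 12 = $54.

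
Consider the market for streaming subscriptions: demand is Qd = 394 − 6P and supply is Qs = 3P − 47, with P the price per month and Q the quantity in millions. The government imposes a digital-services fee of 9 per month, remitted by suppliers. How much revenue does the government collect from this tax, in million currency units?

Tax revenue = 738 million.

Before the tax: set 394 − 6P = 3P − 47 → P* = 49, Q* = 100.
With the tax collected from suppliers, supply shifts: Qs = 3(P − 9) − 47.
Solving gives Q = 82 with buyers paying 52 and suppliers receiving 43 (the 9 wedge).
Revenue = t · Q = 9 · 82 = 738.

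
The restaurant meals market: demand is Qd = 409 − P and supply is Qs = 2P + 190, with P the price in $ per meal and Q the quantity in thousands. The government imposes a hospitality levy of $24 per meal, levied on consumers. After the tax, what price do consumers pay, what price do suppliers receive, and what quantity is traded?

Consumers pay $89; suppliers receive $65; quantity = 320.

Without the tax, 409 − P = 2P + 190 gives 3P = 219, so P* = $73 and Q* = 336.
With the tax collected from consumers, demand (in seller-price terms) shifts: Qd = 409 − (P + 24).
Solving gives Q = 320 with consumers paying $89 and suppliers receiving $65 (the $24 wedge).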